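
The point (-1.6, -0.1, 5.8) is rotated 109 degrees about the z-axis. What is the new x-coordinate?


Rotation about z-axis: x' = x*cos(theta) - y*sin(theta)
= -1.6 * -0.3256 - -0.1 * 0.9455
= 0.6155


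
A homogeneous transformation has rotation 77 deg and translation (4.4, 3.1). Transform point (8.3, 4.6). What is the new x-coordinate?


x' = cos(theta)*px - sin(theta)*py + tx
= 0.225*8.3 - 0.9744*4.6 + 4.4
= 1.785


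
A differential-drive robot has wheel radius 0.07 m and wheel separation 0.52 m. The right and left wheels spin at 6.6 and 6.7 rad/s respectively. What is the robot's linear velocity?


vR = r*wR = 0.07*6.6 = 0.462 m/s
vL = r*wL = 0.07*6.7 = 0.469 m/s
v = (vR+vL)/2 = 0.4655 m/s
omega = (vR-vL)/L = -0.0135 rad/s
linear velocity = 0.4655 m/s


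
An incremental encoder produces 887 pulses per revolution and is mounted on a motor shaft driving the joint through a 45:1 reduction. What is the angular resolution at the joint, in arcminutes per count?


counts per rev = 887
effective counts at joint = 887 * 45 = 39915
resolution = 360*60 / 39915
= 0.5411 arcmin/count


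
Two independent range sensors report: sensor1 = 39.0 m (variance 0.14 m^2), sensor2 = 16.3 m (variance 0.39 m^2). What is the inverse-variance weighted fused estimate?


w1 = (1/var1) / (1/var1 + 1/var2)
   = 7.1429 / (7.1429 + 2.5641) = 0.7358
w2 = 1 - w1 = 0.2642
fused = w1*s1 + w2*s2 = 28.6981 + 4.3057
= 33.0038 m


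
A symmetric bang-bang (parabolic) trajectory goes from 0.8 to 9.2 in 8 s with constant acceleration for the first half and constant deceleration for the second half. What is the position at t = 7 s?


Symmetric rest-to-rest: each phase covers (pf-p0)/2 in time T/2. 0.5*a*(T/2)^2 = (pf-p0)/2 => a = 4*(pf-p0)/T^2
a = 4*(9.2-0.8)/8^2 = 0.525
t = 7 is in the deceleration phase (t > T/2).
p = pf - 0.5*a*(T-t)^2 = 9.2 - 0.5*0.525*1^2
= 8.9375


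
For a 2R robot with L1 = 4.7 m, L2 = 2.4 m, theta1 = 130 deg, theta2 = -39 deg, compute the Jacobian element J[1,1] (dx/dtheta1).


J[1,1] = -L1*sin(t1) - L2*sin(t1+t2)
= -4.7*sin(130) - 2.4*sin(91)
= -6.0


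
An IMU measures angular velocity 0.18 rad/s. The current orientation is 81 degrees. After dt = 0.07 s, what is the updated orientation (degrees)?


delta_theta = w * dt = 0.18 * 0.07 = 0.0126 rad
= 0.7219 deg
theta_new = 81 + 0.7219 = 81.7219 deg


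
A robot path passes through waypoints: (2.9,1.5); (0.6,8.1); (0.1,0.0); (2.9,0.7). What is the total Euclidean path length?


Segment lengths:
  seg1 = sqrt((-2.3)^2 + (6.6)^2) = 6.9893
  seg2 = sqrt((-0.5)^2 + (-8.1)^2) = 8.1154
  seg3 = sqrt((2.8)^2 + (0.7)^2) = 2.8862
Total = 17.9909


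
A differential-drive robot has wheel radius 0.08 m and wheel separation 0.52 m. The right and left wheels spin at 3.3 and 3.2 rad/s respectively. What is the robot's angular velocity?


vR = r*wR = 0.08*3.3 = 0.264 m/s
vL = r*wL = 0.08*3.2 = 0.256 m/s
v = (vR+vL)/2 = 0.26 m/s
omega = (vR-vL)/L = 0.0154 rad/s
angular velocity = 0.0154 rad/s


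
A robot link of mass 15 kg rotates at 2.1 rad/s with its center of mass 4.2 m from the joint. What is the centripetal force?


F = m * omega^2 * r
= 15 * 2.1^2 * 4.2
= 15 * 4.41 * 4.2
= 277.83 N


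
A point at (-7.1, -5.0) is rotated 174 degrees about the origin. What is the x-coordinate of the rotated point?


x' = x*cos(theta) - y*sin(theta)
cos(174 deg) = -0.9945, sin(174 deg) = 0.1045
x' = -7.1 * -0.9945 - -5.0 * 0.1045
= 7.0611 - -0.5226
= 7.5837


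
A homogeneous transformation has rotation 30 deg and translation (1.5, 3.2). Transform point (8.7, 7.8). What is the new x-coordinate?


x' = cos(theta)*px - sin(theta)*py + tx
= 0.866*8.7 - 0.5*7.8 + 1.5
= 5.1344


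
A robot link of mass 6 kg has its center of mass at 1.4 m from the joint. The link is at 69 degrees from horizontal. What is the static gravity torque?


tau = m*g*L*cos(angle)
= 6 * 9.81 * 1.4 * cos(69 deg)
= 6 * 9.81 * 1.4 * 0.3584
= 29.531 Nm


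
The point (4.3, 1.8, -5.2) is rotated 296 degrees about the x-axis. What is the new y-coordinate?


Rotation about x-axis: y' = y*cos(theta) - z*sin(theta)
= 1.8 * 0.4384 - -5.2 * -0.8988
= -3.8847


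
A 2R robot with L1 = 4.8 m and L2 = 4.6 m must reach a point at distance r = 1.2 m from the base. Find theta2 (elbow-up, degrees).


cos(theta2) = (r^2 - L1^2 - L2^2) / (2*L1*L2)
cos(theta2) = (1.44 - 23.04 - 21.16) / 44.16
cos(theta2) = -0.968297
theta2 = 165.5342 degrees


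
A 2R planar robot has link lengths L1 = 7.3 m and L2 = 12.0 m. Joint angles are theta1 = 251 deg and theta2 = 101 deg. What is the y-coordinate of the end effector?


Convert angles to radians: theta1 = 4.3808, theta2 = 1.7628
y = L1*sin(theta1) + L2*sin(theta1+theta2)
y = -6.9023 + -1.6701
y = -8.5724


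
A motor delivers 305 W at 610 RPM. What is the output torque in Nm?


omega = 610 * 2*pi/60 = 63.8791 rad/s
tau = P / omega = 305 / 63.8791
= 4.7746 Nm


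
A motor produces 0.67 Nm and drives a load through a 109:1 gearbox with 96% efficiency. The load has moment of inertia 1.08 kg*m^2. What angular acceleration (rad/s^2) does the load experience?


tau_out = tau_motor * N * eta
= 0.67 * 109 * 0.96 = 70.1088 Nm
alpha = tau_out / I = 70.1088 / 1.08
= 64.9156 rad/s^2


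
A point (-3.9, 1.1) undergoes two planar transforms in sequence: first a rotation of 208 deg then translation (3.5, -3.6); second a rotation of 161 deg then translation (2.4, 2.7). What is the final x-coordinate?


After transform 1:
x1 = cos(208)*-3.9 - sin(208)*1.1 + 3.5 = 7.4599
y1 = sin(208)*-3.9 + cos(208)*1.1 + -3.6 = -2.7403
After transform 2:
x2 = cos(161)*7.4599 - sin(161)*-2.7403 + 2.4
= -3.7613


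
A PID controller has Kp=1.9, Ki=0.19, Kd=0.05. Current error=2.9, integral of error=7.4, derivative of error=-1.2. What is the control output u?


u = Kp*e + Ki*int(e) + Kd*de/dt
= 1.9*2.9 + 0.19*7.4 + 0.05*(-1.2)
= 5.51 + 1.406 + -0.06
= 6.856


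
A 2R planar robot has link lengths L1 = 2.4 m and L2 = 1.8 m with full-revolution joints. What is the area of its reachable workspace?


r_max = L1 + L2 = 4.2 m
r_min = |L1 - L2| = 0.6 m
Area = pi*(r_max^2 - r_min^2)
= pi*(17.64 - 0.36)
= pi * 17.28
= 54.2867 m^2


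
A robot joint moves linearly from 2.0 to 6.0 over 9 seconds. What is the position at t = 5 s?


s = t/T = 5/9 = 0.5556
p(t) = p0 + (pf-p0)*s
= 2.0 + (6.0 - 2.0) * 0.5556
= 4.2222


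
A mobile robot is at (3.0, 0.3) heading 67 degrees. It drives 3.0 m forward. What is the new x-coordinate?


x_new = x0 + d*cos(theta)
= 3.0 + 3.0*cos(67)
= 3.0 + 1.1722
= 4.1722


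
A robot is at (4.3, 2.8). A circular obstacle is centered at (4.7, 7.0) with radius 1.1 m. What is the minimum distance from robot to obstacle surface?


center_dist = sqrt((4.3-4.7)^2 + (2.8-7.0)^2)
= sqrt(0.16 + 17.64)
= 4.219
min_dist = center_dist - radius = 4.219 - 1.1 = 3.119 m


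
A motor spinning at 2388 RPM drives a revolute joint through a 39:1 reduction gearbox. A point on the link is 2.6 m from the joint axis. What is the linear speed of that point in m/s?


omega_motor = 2388 * 2*pi/60 = 250.0708 rad/s
omega_joint = omega_motor / 39 = 6.4121 rad/s
v = omega_joint * r = 6.4121 * 2.6
= 16.6714 m/s


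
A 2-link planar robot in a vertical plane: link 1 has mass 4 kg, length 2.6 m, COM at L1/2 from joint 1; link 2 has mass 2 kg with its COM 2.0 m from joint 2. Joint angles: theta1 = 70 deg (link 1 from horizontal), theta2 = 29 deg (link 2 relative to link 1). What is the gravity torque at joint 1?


Horizontal distance from joint 1 to link-1 COM:
  x_c1 = (L1/2)*cos(t1) = 1.3 * 0.342 = 0.4446 m
Horizontal distance from joint 1 to link-2 COM:
  x_c2 = L1*cos(t1) + Lc2*cos(t1+t2)
       = 2.6*0.342 + 2.0*-0.1564 = 0.5764 m
tau1 = m1*g*x_c1 + m2*g*x_c2
     = 4*9.81*0.4446 + 2*9.81*0.5764
     = 17.4471 + 11.3086
     = 28.7558 Nm


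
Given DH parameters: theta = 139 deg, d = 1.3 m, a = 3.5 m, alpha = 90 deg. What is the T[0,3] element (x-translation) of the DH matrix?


T[0,3] = a * cos(theta)
= 3.5 * cos(139 deg)
= 3.5 * -0.7547
= -2.6415


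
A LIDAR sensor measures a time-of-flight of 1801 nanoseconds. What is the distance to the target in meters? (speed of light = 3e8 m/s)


tof = 1801 ns = 1.801e-06 s
dist = c * tof / 2
= 3e8 * 1.801e-06 / 2
= 270.15 m


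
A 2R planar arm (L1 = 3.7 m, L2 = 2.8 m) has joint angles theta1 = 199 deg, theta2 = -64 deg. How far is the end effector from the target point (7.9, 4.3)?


End effector via forward kinematics:
x = L1*cos(t1) + L2*cos(t1+t2) = -5.4783
y = L1*sin(t1) + L2*sin(t1+t2) = 0.7753
Distance to target:
d = sqrt((7.9 - -5.4783)^2 + (4.3 - 0.7753)^2)
= sqrt(178.9794 + 12.4235)
= 13.8348 m


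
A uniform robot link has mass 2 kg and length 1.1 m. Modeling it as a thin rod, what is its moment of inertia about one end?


I = (1/3) * m * L^2
= (1/3) * 2 * 1.1^2
= 0.333333 * 2 * 1.21
= 0.8067 kg*m^2


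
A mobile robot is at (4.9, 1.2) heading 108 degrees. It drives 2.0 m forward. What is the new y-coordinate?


y_new = y0 + d*sin(theta)
= 1.2 + 2.0*sin(108)
= 1.2 + 1.9021
= 3.1021


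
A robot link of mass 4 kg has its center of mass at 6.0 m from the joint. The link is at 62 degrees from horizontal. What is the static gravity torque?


tau = m*g*L*cos(angle)
= 4 * 9.81 * 6.0 * cos(62 deg)
= 4 * 9.81 * 6.0 * 0.4695
= 110.5324 Nm


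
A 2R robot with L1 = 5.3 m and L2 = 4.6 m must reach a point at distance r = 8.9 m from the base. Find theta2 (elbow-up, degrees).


cos(theta2) = (r^2 - L1^2 - L2^2) / (2*L1*L2)
cos(theta2) = (79.21 - 28.09 - 21.16) / 48.76
cos(theta2) = 0.614438
theta2 = 52.0889 degrees


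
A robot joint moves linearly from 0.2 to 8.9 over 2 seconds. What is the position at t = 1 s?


s = t/T = 1/2 = 0.5
p(t) = p0 + (pf-p0)*s
= 0.2 + (8.9 - 0.2) * 0.5
= 4.55


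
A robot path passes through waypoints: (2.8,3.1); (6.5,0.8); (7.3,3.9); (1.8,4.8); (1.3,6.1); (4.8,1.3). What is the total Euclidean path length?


Segment lengths:
  seg1 = sqrt((3.7)^2 + (-2.3)^2) = 4.3566
  seg2 = sqrt((0.8)^2 + (3.1)^2) = 3.2016
  seg3 = sqrt((-5.5)^2 + (0.9)^2) = 5.5731
  seg4 = sqrt((-0.5)^2 + (1.3)^2) = 1.3928
  seg5 = sqrt((3.5)^2 + (-4.8)^2) = 5.9405
Total = 20.4647


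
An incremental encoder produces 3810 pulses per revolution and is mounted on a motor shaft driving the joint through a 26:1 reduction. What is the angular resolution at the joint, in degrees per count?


counts per rev = 3810
effective counts at joint = 3810 * 26 = 99060
resolution = 360 / 99060
= 0.0036 deg/count


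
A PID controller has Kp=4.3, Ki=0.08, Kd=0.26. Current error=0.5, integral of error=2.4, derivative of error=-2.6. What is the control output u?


u = Kp*e + Ki*int(e) + Kd*de/dt
= 4.3*0.5 + 0.08*2.4 + 0.26*(-2.6)
= 2.15 + 0.192 + -0.676
= 1.666


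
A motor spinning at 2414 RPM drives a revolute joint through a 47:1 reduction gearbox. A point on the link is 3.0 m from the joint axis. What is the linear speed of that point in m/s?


omega_motor = 2414 * 2*pi/60 = 252.7935 rad/s
omega_joint = omega_motor / 47 = 5.3786 rad/s
v = omega_joint * r = 5.3786 * 3.0
= 16.1358 m/s


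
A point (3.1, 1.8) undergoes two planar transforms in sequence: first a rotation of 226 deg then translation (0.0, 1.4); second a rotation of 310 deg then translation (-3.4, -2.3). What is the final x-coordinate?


After transform 1:
x1 = cos(226)*3.1 - sin(226)*1.8 + 0.0 = -0.8586
y1 = sin(226)*3.1 + cos(226)*1.8 + 1.4 = -2.0803
After transform 2:
x2 = cos(310)*-0.8586 - sin(310)*-2.0803 + -3.4
= -5.5455


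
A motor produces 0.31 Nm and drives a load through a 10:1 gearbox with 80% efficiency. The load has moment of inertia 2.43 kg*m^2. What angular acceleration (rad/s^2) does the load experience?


tau_out = tau_motor * N * eta
= 0.31 * 10 * 0.8 = 2.48 Nm
alpha = tau_out / I = 2.48 / 2.43
= 1.0206 rad/s^2


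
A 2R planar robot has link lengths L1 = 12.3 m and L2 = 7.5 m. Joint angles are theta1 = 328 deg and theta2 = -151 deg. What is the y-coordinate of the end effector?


Convert angles to radians: theta1 = 5.7247, theta2 = -2.6354
y = L1*sin(theta1) + L2*sin(theta1+theta2)
y = -6.518 + 0.3925
y = -6.1255


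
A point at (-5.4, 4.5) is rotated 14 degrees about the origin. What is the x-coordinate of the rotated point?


x' = x*cos(theta) - y*sin(theta)
cos(14 deg) = 0.9703, sin(14 deg) = 0.2419
x' = -5.4 * 0.9703 - 4.5 * 0.2419
= -5.2396 - 1.0886
= -6.3282


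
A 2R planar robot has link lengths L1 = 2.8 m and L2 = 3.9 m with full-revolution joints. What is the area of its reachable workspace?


r_max = L1 + L2 = 6.7 m
r_min = |L1 - L2| = 1.1 m
Area = pi*(r_max^2 - r_min^2)
= pi*(44.89 - 1.21)
= pi * 43.68
= 137.2248 m^2


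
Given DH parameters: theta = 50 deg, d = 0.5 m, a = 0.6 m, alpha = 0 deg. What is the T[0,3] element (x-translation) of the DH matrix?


T[0,3] = a * cos(theta)
= 0.6 * cos(50 deg)
= 0.6 * 0.6428
= 0.3857


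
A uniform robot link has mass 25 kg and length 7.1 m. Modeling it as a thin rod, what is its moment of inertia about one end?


I = (1/3) * m * L^2
= (1/3) * 25 * 7.1^2
= 0.333333 * 25 * 50.41
= 420.0833 kg*m^2


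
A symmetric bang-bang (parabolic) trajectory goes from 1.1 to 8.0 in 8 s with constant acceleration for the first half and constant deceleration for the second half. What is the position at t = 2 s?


Symmetric rest-to-rest: each phase covers (pf-p0)/2 in time T/2. 0.5*a*(T/2)^2 = (pf-p0)/2 => a = 4*(pf-p0)/T^2
a = 4*(8.0-1.1)/8^2 = 0.4313
t = 2 is in the acceleration phase (t <= T/2).
p = p0 + 0.5*a*t^2 = 1.1 + 0.5*0.4313*2^2
= 1.9625


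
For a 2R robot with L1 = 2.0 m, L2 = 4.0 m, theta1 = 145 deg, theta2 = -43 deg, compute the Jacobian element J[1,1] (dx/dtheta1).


J[1,1] = -L1*sin(t1) - L2*sin(t1+t2)
= -2.0*sin(145) - 4.0*sin(102)
= -5.0597


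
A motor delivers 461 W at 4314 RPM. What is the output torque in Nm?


omega = 4314 * 2*pi/60 = 451.761 rad/s
tau = P / omega = 461 / 451.761
= 1.0205 Nm


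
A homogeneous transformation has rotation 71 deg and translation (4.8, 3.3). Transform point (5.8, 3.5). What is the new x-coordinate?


x' = cos(theta)*px - sin(theta)*py + tx
= 0.3256*5.8 - 0.9455*3.5 + 4.8
= 3.379


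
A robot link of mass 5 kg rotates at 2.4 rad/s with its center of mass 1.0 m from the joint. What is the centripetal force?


F = m * omega^2 * r
= 5 * 2.4^2 * 1.0
= 5 * 5.76 * 1.0
= 28.8 N


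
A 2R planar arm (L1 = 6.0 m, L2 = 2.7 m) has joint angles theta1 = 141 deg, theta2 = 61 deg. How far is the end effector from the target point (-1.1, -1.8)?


End effector via forward kinematics:
x = L1*cos(t1) + L2*cos(t1+t2) = -7.1663
y = L1*sin(t1) + L2*sin(t1+t2) = 2.7645
Distance to target:
d = sqrt((-1.1 - -7.1663)^2 + (-1.8 - 2.7645)^2)
= sqrt(36.7997 + 20.8345)
= 7.5917 m


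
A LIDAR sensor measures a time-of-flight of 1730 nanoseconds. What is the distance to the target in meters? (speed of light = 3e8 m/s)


tof = 1730 ns = 1.73e-06 s
dist = c * tof / 2
= 3e8 * 1.73e-06 / 2
= 259.5 m


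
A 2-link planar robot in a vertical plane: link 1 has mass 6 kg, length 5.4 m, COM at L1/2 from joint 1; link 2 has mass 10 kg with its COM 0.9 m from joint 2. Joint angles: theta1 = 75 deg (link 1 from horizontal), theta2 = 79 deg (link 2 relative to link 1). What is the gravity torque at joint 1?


Horizontal distance from joint 1 to link-1 COM:
  x_c1 = (L1/2)*cos(t1) = 2.7 * 0.2588 = 0.6988 m
Horizontal distance from joint 1 to link-2 COM:
  x_c2 = L1*cos(t1) + Lc2*cos(t1+t2)
       = 5.4*0.2588 + 0.9*-0.8988 = 0.5887 m
tau1 = m1*g*x_c1 + m2*g*x_c2
     = 6*9.81*0.6988 + 10*9.81*0.5887
     = 41.132 + 57.7523
     = 98.8843 Nm


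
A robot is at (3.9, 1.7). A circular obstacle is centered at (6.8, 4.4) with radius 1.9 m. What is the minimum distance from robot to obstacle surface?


center_dist = sqrt((3.9-6.8)^2 + (1.7-4.4)^2)
= sqrt(8.41 + 7.29)
= 3.9623
min_dist = center_dist - radius = 3.9623 - 1.9 = 2.0623 m


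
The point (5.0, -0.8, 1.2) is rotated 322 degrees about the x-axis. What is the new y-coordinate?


Rotation about x-axis: y' = y*cos(theta) - z*sin(theta)
= -0.8 * 0.788 - 1.2 * -0.6157
= 0.1084


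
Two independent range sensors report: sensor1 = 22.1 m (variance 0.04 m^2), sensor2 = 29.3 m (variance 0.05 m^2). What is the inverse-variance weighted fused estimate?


w1 = (1/var1) / (1/var1 + 1/var2)
   = 25.0 / (25.0 + 20.0) = 0.5556
w2 = 1 - w1 = 0.4444
fused = w1*s1 + w2*s2 = 12.2778 + 13.0222
= 25.3 m


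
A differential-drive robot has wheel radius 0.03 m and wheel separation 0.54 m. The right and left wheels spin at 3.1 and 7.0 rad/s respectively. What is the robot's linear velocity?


vR = r*wR = 0.03*3.1 = 0.093 m/s
vL = r*wL = 0.03*7.0 = 0.21 m/s
v = (vR+vL)/2 = 0.1515 m/s
omega = (vR-vL)/L = -0.2167 rad/s
linear velocity = 0.1515 m/s


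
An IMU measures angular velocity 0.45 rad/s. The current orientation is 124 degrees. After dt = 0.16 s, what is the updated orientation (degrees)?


delta_theta = w * dt = 0.45 * 0.16 = 0.072 rad
= 4.1253 deg
theta_new = 124 + 4.1253 = 128.1253 deg


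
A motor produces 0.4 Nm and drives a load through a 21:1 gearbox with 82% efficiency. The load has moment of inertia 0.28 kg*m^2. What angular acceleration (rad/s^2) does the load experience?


tau_out = tau_motor * N * eta
= 0.4 * 21 * 0.82 = 6.888 Nm
alpha = tau_out / I = 6.888 / 0.28
= 24.6 rad/s^2


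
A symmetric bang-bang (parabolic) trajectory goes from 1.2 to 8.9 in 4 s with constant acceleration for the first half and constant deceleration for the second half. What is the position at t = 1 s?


Symmetric rest-to-rest: each phase covers (pf-p0)/2 in time T/2. 0.5*a*(T/2)^2 = (pf-p0)/2 => a = 4*(pf-p0)/T^2
a = 4*(8.9-1.2)/4^2 = 1.925
t = 1 is in the acceleration phase (t <= T/2).
p = p0 + 0.5*a*t^2 = 1.2 + 0.5*1.925*1^2
= 2.1625


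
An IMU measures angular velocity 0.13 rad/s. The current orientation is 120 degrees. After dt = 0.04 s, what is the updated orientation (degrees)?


delta_theta = w * dt = 0.13 * 0.04 = 0.0052 rad
= 0.2979 deg
theta_new = 120 + 0.2979 = 120.2979 deg


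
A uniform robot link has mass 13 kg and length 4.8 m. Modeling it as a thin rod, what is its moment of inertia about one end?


I = (1/3) * m * L^2
= (1/3) * 13 * 4.8^2
= 0.333333 * 13 * 23.04
= 99.84 kg*m^2


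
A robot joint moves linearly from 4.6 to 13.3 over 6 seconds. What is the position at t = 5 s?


s = t/T = 5/6 = 0.8333
p(t) = p0 + (pf-p0)*s
= 4.6 + (13.3 - 4.6) * 0.8333
= 11.85


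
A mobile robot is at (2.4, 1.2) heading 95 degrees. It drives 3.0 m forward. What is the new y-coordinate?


y_new = y0 + d*sin(theta)
= 1.2 + 3.0*sin(95)
= 1.2 + 2.9886
= 4.1886


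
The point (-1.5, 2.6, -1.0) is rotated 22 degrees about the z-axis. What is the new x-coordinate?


Rotation about z-axis: x' = x*cos(theta) - y*sin(theta)
= -1.5 * 0.9272 - 2.6 * 0.3746
= -2.3648


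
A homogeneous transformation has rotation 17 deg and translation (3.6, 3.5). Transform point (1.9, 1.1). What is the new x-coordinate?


x' = cos(theta)*px - sin(theta)*py + tx
= 0.9563*1.9 - 0.2924*1.1 + 3.6
= 5.0954


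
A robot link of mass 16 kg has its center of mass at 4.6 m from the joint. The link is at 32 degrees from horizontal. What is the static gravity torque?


tau = m*g*L*cos(angle)
= 16 * 9.81 * 4.6 * cos(32 deg)
= 16 * 9.81 * 4.6 * 0.848
= 612.3043 Nm


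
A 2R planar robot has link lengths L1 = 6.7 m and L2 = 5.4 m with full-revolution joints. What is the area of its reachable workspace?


r_max = L1 + L2 = 12.1 m
r_min = |L1 - L2| = 1.3 m
Area = pi*(r_max^2 - r_min^2)
= pi*(146.41 - 1.69)
= pi * 144.72
= 454.6513 m^2


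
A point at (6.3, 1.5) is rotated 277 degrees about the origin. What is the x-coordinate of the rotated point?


x' = x*cos(theta) - y*sin(theta)
cos(277 deg) = 0.1219, sin(277 deg) = -0.9925
x' = 6.3 * 0.1219 - 1.5 * -0.9925
= 0.7678 - -1.4888
= 2.2566


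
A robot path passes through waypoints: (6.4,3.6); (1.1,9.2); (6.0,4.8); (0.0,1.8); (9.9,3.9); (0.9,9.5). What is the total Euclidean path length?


Segment lengths:
  seg1 = sqrt((-5.3)^2 + (5.6)^2) = 7.7104
  seg2 = sqrt((4.9)^2 + (-4.4)^2) = 6.5856
  seg3 = sqrt((-6.0)^2 + (-3.0)^2) = 6.7082
  seg4 = sqrt((9.9)^2 + (2.1)^2) = 10.1203
  seg5 = sqrt((-9.0)^2 + (5.6)^2) = 10.6
Total = 41.7245


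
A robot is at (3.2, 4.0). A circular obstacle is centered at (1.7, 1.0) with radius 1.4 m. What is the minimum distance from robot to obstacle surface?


center_dist = sqrt((3.2-1.7)^2 + (4.0-1.0)^2)
= sqrt(2.25 + 9.0)
= 3.3541
min_dist = center_dist - radius = 3.3541 - 1.4 = 1.9541 m


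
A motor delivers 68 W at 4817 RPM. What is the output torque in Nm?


omega = 4817 * 2*pi/60 = 504.4351 rad/s
tau = P / omega = 68 / 504.4351
= 0.1348 Nm


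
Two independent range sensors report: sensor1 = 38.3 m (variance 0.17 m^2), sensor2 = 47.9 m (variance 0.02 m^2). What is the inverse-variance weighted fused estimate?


w1 = (1/var1) / (1/var1 + 1/var2)
   = 5.8824 / (5.8824 + 50.0) = 0.1053
w2 = 1 - w1 = 0.8947
fused = w1*s1 + w2*s2 = 4.0316 + 42.8579
= 46.8895 m


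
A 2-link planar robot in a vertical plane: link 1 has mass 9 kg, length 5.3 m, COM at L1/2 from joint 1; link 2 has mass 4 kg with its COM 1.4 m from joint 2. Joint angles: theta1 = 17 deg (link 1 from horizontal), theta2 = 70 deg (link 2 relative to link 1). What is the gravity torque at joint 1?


Horizontal distance from joint 1 to link-1 COM:
  x_c1 = (L1/2)*cos(t1) = 2.65 * 0.9563 = 2.5342 m
Horizontal distance from joint 1 to link-2 COM:
  x_c2 = L1*cos(t1) + Lc2*cos(t1+t2)
       = 5.3*0.9563 + 1.4*0.0523 = 5.1417 m
tau1 = m1*g*x_c1 + m2*g*x_c2
     = 9*9.81*2.5342 + 4*9.81*5.1417
     = 223.7452 + 201.7597
     = 425.5049 Nm


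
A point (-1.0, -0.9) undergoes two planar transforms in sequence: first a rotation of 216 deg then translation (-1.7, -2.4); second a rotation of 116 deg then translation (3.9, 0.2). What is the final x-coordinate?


After transform 1:
x1 = cos(216)*-1.0 - sin(216)*-0.9 + -1.7 = -1.42
y1 = sin(216)*-1.0 + cos(216)*-0.9 + -2.4 = -1.0841
After transform 2:
x2 = cos(116)*-1.42 - sin(116)*-1.0841 + 3.9
= 5.4969


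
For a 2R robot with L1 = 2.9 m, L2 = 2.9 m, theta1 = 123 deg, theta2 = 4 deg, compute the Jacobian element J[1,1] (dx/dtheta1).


J[1,1] = -L1*sin(t1) - L2*sin(t1+t2)
= -2.9*sin(123) - 2.9*sin(127)
= -4.7482


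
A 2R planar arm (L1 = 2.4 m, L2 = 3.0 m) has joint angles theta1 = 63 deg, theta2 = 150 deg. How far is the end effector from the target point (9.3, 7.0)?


End effector via forward kinematics:
x = L1*cos(t1) + L2*cos(t1+t2) = -1.4264
y = L1*sin(t1) + L2*sin(t1+t2) = 0.5045
Distance to target:
d = sqrt((9.3 - -1.4264)^2 + (7.0 - 0.5045)^2)
= sqrt(115.0564 + 42.1915)
= 12.5399 m


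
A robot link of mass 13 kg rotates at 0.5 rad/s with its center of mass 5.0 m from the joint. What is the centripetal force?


F = m * omega^2 * r
= 13 * 0.5^2 * 5.0
= 13 * 0.25 * 5.0
= 16.25 N


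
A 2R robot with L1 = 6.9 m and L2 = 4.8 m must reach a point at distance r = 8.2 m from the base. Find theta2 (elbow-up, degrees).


cos(theta2) = (r^2 - L1^2 - L2^2) / (2*L1*L2)
cos(theta2) = (67.24 - 47.61 - 23.04) / 66.24
cos(theta2) = -0.051479
theta2 = 92.9509 degrees


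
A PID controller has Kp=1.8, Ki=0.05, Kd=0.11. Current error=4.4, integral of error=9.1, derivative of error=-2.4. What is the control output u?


u = Kp*e + Ki*int(e) + Kd*de/dt
= 1.8*4.4 + 0.05*9.1 + 0.11*(-2.4)
= 7.92 + 0.455 + -0.264
= 8.111


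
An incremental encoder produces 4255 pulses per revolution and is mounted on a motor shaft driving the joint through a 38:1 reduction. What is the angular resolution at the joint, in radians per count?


counts per rev = 4255
effective counts at joint = 4255 * 38 = 161690
resolution = 2*pi / 161690
= 3.8859e-05 rad/count


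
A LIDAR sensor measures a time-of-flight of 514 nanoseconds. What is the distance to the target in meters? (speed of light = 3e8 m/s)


tof = 514 ns = 5.14e-07 s
dist = c * tof / 2
= 3e8 * 5.14e-07 / 2
= 77.1 m


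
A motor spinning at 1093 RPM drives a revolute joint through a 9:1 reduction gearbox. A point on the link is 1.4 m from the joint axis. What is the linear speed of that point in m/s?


omega_motor = 1093 * 2*pi/60 = 114.4587 rad/s
omega_joint = omega_motor / 9 = 12.7176 rad/s
v = omega_joint * r = 12.7176 * 1.4
= 17.8047 m/s


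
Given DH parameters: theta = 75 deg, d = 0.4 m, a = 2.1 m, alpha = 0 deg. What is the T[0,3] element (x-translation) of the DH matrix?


T[0,3] = a * cos(theta)
= 2.1 * cos(75 deg)
= 2.1 * 0.2588
= 0.5435


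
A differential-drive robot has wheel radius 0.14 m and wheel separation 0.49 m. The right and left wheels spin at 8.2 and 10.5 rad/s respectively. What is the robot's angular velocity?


vR = r*wR = 0.14*8.2 = 1.148 m/s
vL = r*wL = 0.14*10.5 = 1.47 m/s
v = (vR+vL)/2 = 1.309 m/s
omega = (vR-vL)/L = -0.6571 rad/s
angular velocity = -0.6571 rad/s


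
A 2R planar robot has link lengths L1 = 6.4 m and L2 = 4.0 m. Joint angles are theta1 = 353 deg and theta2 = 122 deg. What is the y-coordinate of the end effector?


Convert angles to radians: theta1 = 6.161, theta2 = 2.1293
y = L1*sin(theta1) + L2*sin(theta1+theta2)
y = -0.78 + 3.6252
y = 2.8453


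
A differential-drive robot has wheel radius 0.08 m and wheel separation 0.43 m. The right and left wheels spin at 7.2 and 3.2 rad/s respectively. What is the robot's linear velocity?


vR = r*wR = 0.08*7.2 = 0.576 m/s
vL = r*wL = 0.08*3.2 = 0.256 m/s
v = (vR+vL)/2 = 0.416 m/s
omega = (vR-vL)/L = 0.7442 rad/s
linear velocity = 0.416 m/s


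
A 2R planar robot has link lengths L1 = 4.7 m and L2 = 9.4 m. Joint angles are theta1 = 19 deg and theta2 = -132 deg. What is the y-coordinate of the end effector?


Convert angles to radians: theta1 = 0.3316, theta2 = -2.3038
y = L1*sin(theta1) + L2*sin(theta1+theta2)
y = 1.5302 + -8.6527
y = -7.1226


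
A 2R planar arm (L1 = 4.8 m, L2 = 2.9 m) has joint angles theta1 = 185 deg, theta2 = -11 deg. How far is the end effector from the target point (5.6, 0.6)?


End effector via forward kinematics:
x = L1*cos(t1) + L2*cos(t1+t2) = -7.6658
y = L1*sin(t1) + L2*sin(t1+t2) = -0.1152
Distance to target:
d = sqrt((5.6 - -7.6658)^2 + (0.6 - -0.1152)^2)
= sqrt(175.9827 + 0.5115)
= 13.2851 m


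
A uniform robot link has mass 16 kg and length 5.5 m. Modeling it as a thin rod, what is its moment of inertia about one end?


I = (1/3) * m * L^2
= (1/3) * 16 * 5.5^2
= 0.333333 * 16 * 30.25
= 161.3333 kg*m^2


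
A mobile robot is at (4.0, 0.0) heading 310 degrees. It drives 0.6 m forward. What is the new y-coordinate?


y_new = y0 + d*sin(theta)
= 0.0 + 0.6*sin(310)
= 0.0 + -0.4596
= -0.4596


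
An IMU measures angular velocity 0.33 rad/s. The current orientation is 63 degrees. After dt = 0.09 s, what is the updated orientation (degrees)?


delta_theta = w * dt = 0.33 * 0.09 = 0.0297 rad
= 1.7017 deg
theta_new = 63 + 1.7017 = 64.7017 deg


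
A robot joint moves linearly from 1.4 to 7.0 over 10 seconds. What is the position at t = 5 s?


s = t/T = 5/10 = 0.5
p(t) = p0 + (pf-p0)*s
= 1.4 + (7.0 - 1.4) * 0.5
= 4.2


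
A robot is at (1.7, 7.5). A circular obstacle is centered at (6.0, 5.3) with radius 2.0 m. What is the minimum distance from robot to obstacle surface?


center_dist = sqrt((1.7-6.0)^2 + (7.5-5.3)^2)
= sqrt(18.49 + 4.84)
= 4.8301
min_dist = center_dist - radius = 4.8301 - 2.0 = 2.8301 m


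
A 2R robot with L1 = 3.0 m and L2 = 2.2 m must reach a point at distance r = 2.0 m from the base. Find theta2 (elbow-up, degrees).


cos(theta2) = (r^2 - L1^2 - L2^2) / (2*L1*L2)
cos(theta2) = (4.0 - 9.0 - 4.84) / 13.2
cos(theta2) = -0.745455
theta2 = 138.1982 degrees


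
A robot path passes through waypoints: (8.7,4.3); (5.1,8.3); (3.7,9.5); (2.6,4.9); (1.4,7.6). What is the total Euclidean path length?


Segment lengths:
  seg1 = sqrt((-3.6)^2 + (4.0)^2) = 5.3814
  seg2 = sqrt((-1.4)^2 + (1.2)^2) = 1.8439
  seg3 = sqrt((-1.1)^2 + (-4.6)^2) = 4.7297
  seg4 = sqrt((-1.2)^2 + (2.7)^2) = 2.9547
Total = 14.9097


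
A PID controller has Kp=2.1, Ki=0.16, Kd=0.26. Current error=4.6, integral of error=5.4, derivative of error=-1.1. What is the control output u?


u = Kp*e + Ki*int(e) + Kd*de/dt
= 2.1*4.6 + 0.16*5.4 + 0.26*(-1.1)
= 9.66 + 0.864 + -0.286
= 10.238


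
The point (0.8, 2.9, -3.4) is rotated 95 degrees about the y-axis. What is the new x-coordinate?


Rotation about y-axis: x' = x*cos(theta) + z*sin(theta)
= 0.8 * -0.0872 + -3.4 * 0.9962
= -3.4568


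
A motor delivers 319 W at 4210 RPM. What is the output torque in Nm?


omega = 4210 * 2*pi/60 = 440.8702 rad/s
tau = P / omega = 319 / 440.8702
= 0.7236 Nm


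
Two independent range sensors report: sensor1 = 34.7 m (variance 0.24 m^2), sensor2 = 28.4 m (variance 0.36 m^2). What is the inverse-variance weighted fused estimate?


w1 = (1/var1) / (1/var1 + 1/var2)
   = 4.1667 / (4.1667 + 2.7778) = 0.6
w2 = 1 - w1 = 0.4
fused = w1*s1 + w2*s2 = 20.82 + 11.36
= 32.18 m


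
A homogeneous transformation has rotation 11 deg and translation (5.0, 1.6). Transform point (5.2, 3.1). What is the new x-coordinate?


x' = cos(theta)*px - sin(theta)*py + tx
= 0.9816*5.2 - 0.1908*3.1 + 5.0
= 9.513


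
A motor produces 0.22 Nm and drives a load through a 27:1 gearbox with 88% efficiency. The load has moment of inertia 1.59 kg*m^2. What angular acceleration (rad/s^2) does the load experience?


tau_out = tau_motor * N * eta
= 0.22 * 27 * 0.88 = 5.2272 Nm
alpha = tau_out / I = 5.2272 / 1.59
= 3.2875 rad/s^2


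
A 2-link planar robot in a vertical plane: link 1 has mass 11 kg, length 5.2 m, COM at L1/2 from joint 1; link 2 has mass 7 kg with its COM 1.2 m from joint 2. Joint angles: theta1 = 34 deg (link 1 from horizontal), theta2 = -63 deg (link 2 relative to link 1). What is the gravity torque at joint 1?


Horizontal distance from joint 1 to link-1 COM:
  x_c1 = (L1/2)*cos(t1) = 2.6 * 0.829 = 2.1555 m
Horizontal distance from joint 1 to link-2 COM:
  x_c2 = L1*cos(t1) + Lc2*cos(t1+t2)
       = 5.2*0.829 + 1.2*0.8746 = 5.3605 m
tau1 = m1*g*x_c1 + m2*g*x_c2
     = 11*9.81*2.1555 + 7*9.81*5.3605
     = 232.5998 + 368.1082
     = 600.708 Nm


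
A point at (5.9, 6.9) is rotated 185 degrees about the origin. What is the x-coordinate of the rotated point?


x' = x*cos(theta) - y*sin(theta)
cos(185 deg) = -0.9962, sin(185 deg) = -0.0872
x' = 5.9 * -0.9962 - 6.9 * -0.0872
= -5.8775 - -0.6014
= -5.2762


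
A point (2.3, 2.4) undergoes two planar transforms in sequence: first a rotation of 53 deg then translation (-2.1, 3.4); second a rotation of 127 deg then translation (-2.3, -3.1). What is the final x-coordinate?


After transform 1:
x1 = cos(53)*2.3 - sin(53)*2.4 + -2.1 = -2.6326
y1 = sin(53)*2.3 + cos(53)*2.4 + 3.4 = 6.6812
After transform 2:
x2 = cos(127)*-2.6326 - sin(127)*6.6812 + -2.3
= -6.0515


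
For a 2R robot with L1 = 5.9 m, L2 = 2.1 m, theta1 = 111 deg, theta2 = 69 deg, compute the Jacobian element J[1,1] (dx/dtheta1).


J[1,1] = -L1*sin(t1) - L2*sin(t1+t2)
= -5.9*sin(111) - 2.1*sin(180)
= -5.5081


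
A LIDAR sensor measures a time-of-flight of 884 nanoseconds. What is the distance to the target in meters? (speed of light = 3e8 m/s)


tof = 884 ns = 8.84e-07 s
dist = c * tof / 2
= 3e8 * 8.84e-07 / 2
= 132.6 m


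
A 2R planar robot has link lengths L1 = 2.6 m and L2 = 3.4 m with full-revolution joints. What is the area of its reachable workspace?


r_max = L1 + L2 = 6.0 m
r_min = |L1 - L2| = 0.8 m
Area = pi*(r_max^2 - r_min^2)
= pi*(36.0 - 0.64)
= pi * 35.36
= 111.0867 m^2


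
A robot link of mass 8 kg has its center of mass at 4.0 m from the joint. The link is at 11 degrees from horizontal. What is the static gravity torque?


tau = m*g*L*cos(angle)
= 8 * 9.81 * 4.0 * cos(11 deg)
= 8 * 9.81 * 4.0 * 0.9816
= 308.1524 Nm


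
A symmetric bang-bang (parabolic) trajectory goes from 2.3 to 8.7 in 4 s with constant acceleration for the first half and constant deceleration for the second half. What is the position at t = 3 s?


Symmetric rest-to-rest: each phase covers (pf-p0)/2 in time T/2. 0.5*a*(T/2)^2 = (pf-p0)/2 => a = 4*(pf-p0)/T^2
a = 4*(8.7-2.3)/4^2 = 1.6
t = 3 is in the deceleration phase (t > T/2).
p = pf - 0.5*a*(T-t)^2 = 8.7 - 0.5*1.6*1^2
= 7.9


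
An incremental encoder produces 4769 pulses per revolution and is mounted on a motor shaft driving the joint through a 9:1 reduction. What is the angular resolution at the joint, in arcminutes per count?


counts per rev = 4769
effective counts at joint = 4769 * 9 = 42921
resolution = 360*60 / 42921
= 0.5033 arcmin/count


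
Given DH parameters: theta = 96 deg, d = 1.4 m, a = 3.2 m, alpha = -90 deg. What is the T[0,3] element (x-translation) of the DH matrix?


T[0,3] = a * cos(theta)
= 3.2 * cos(96 deg)
= 3.2 * -0.1045
= -0.3345


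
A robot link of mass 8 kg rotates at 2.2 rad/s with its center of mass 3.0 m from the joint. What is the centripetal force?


F = m * omega^2 * r
= 8 * 2.2^2 * 3.0
= 8 * 4.84 * 3.0
= 116.16 N


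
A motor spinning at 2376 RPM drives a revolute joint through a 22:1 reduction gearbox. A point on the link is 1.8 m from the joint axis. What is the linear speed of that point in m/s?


omega_motor = 2376 * 2*pi/60 = 248.8141 rad/s
omega_joint = omega_motor / 22 = 11.3097 rad/s
v = omega_joint * r = 11.3097 * 1.8
= 20.3575 m/s


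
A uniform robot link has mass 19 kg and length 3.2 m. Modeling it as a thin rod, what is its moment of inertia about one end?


I = (1/3) * m * L^2
= (1/3) * 19 * 3.2^2
= 0.333333 * 19 * 10.24
= 64.8533 kg*m^2


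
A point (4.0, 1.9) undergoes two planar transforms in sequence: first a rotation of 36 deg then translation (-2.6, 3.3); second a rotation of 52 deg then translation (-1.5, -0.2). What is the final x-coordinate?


After transform 1:
x1 = cos(36)*4.0 - sin(36)*1.9 + -2.6 = -0.4807
y1 = sin(36)*4.0 + cos(36)*1.9 + 3.3 = 7.1883
After transform 2:
x2 = cos(52)*-0.4807 - sin(52)*7.1883 + -1.5
= -7.4604


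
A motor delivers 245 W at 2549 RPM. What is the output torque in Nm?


omega = 2549 * 2*pi/60 = 266.9307 rad/s
tau = P / omega = 245 / 266.9307
= 0.9178 Nm


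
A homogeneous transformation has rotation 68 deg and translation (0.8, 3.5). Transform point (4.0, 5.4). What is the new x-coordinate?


x' = cos(theta)*px - sin(theta)*py + tx
= 0.3746*4.0 - 0.9272*5.4 + 0.8
= -2.7084


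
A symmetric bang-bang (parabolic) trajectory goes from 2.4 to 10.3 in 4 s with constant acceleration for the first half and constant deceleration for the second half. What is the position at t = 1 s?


Symmetric rest-to-rest: each phase covers (pf-p0)/2 in time T/2. 0.5*a*(T/2)^2 = (pf-p0)/2 => a = 4*(pf-p0)/T^2
a = 4*(10.3-2.4)/4^2 = 1.975
t = 1 is in the acceleration phase (t <= T/2).
p = p0 + 0.5*a*t^2 = 2.4 + 0.5*1.975*1^2
= 3.3875


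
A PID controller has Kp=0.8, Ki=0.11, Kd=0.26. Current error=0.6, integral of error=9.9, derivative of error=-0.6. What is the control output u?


u = Kp*e + Ki*int(e) + Kd*de/dt
= 0.8*0.6 + 0.11*9.9 + 0.26*(-0.6)
= 0.48 + 1.089 + -0.156
= 1.413


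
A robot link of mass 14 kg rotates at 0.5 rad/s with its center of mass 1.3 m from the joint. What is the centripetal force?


F = m * omega^2 * r
= 14 * 0.5^2 * 1.3
= 14 * 0.25 * 1.3
= 4.55 N


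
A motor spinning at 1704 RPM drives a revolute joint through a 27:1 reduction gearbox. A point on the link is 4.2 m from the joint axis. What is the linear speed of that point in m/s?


omega_motor = 1704 * 2*pi/60 = 178.4425 rad/s
omega_joint = omega_motor / 27 = 6.609 rad/s
v = omega_joint * r = 6.609 * 4.2
= 27.7577 m/s


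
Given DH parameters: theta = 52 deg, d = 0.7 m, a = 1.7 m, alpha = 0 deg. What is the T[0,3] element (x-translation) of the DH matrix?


T[0,3] = a * cos(theta)
= 1.7 * cos(52 deg)
= 1.7 * 0.6157
= 1.0466


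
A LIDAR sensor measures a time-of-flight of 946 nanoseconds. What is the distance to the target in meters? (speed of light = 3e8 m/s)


tof = 946 ns = 9.46e-07 s
dist = c * tof / 2
= 3e8 * 9.46e-07 / 2
= 141.9 m


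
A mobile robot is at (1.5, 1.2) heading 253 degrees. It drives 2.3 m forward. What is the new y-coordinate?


y_new = y0 + d*sin(theta)
= 1.2 + 2.3*sin(253)
= 1.2 + -2.1995
= -0.9995


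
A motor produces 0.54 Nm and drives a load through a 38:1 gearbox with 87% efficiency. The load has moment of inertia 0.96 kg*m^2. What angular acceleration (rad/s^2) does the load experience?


tau_out = tau_motor * N * eta
= 0.54 * 38 * 0.87 = 17.8524 Nm
alpha = tau_out / I = 17.8524 / 0.96
= 18.5963 rad/s^2


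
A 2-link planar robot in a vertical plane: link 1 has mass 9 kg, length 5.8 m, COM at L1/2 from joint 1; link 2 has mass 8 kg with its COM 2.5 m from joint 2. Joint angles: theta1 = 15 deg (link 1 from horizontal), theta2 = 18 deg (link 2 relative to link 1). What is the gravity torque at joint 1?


Horizontal distance from joint 1 to link-1 COM:
  x_c1 = (L1/2)*cos(t1) = 2.9 * 0.9659 = 2.8012 m
Horizontal distance from joint 1 to link-2 COM:
  x_c2 = L1*cos(t1) + Lc2*cos(t1+t2)
       = 5.8*0.9659 + 2.5*0.8387 = 7.699 m
tau1 = m1*g*x_c1 + m2*g*x_c2
     = 9*9.81*2.8012 + 8*9.81*7.699
     = 247.3166 + 604.2211
     = 851.5378 Nm


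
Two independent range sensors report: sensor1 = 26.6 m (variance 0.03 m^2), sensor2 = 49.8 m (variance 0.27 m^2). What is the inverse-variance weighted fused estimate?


w1 = (1/var1) / (1/var1 + 1/var2)
   = 33.3333 / (33.3333 + 3.7037) = 0.9
w2 = 1 - w1 = 0.1
fused = w1*s1 + w2*s2 = 23.94 + 4.98
= 28.92 m


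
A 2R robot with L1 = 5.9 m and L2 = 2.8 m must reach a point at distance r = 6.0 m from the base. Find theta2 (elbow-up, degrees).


cos(theta2) = (r^2 - L1^2 - L2^2) / (2*L1*L2)
cos(theta2) = (36.0 - 34.81 - 7.84) / 33.04
cos(theta2) = -0.201271
theta2 = 101.6113 degrees


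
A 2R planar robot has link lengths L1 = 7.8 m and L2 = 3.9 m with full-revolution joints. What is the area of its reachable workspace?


r_max = L1 + L2 = 11.7 m
r_min = |L1 - L2| = 3.9 m
Area = pi*(r_max^2 - r_min^2)
= pi*(136.89 - 15.21)
= pi * 121.68
= 382.269 m^2


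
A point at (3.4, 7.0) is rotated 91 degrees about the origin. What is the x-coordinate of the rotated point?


x' = x*cos(theta) - y*sin(theta)
cos(91 deg) = -0.0175, sin(91 deg) = 0.9998
x' = 3.4 * -0.0175 - 7.0 * 0.9998
= -0.0593 - 6.9989
= -7.0583


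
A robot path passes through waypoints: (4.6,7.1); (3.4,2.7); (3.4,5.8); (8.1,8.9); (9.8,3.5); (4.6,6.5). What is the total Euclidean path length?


Segment lengths:
  seg1 = sqrt((-1.2)^2 + (-4.4)^2) = 4.5607
  seg2 = sqrt((0.0)^2 + (3.1)^2) = 3.1
  seg3 = sqrt((4.7)^2 + (3.1)^2) = 5.6303
  seg4 = sqrt((1.7)^2 + (-5.4)^2) = 5.6613
  seg5 = sqrt((-5.2)^2 + (3.0)^2) = 6.0033
Total = 24.9556


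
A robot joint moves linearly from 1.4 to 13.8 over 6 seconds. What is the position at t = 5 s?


s = t/T = 5/6 = 0.8333
p(t) = p0 + (pf-p0)*s
= 1.4 + (13.8 - 1.4) * 0.8333
= 11.7333


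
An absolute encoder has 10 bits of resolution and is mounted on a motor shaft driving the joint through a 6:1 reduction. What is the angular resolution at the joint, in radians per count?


counts = 2^10 = 1024
effective counts at joint = 1024 * 6 = 6144
resolution = 2*pi / 6144
= 0.001 rad/count


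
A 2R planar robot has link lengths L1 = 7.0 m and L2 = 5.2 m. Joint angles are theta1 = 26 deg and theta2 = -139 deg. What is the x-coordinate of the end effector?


Convert angles to radians: theta1 = 0.4538, theta2 = -2.426
x = L1*cos(theta1) + L2*cos(theta1+theta2)
x = 6.2916 + -2.0318
x = 4.2598


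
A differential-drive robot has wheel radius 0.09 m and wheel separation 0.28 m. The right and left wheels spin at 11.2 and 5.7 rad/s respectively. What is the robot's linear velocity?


vR = r*wR = 0.09*11.2 = 1.008 m/s
vL = r*wL = 0.09*5.7 = 0.513 m/s
v = (vR+vL)/2 = 0.7605 m/s
omega = (vR-vL)/L = 1.7679 rad/s
linear velocity = 0.7605 m/s
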